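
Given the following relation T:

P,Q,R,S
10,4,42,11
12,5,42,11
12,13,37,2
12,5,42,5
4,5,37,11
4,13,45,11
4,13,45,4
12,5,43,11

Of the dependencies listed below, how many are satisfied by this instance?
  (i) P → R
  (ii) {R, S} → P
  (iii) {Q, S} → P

0

(i) P → R: P=12: 4 rows → R takes values {42, 37, 43} — violation; P=4: 3 rows → R takes values {37, 45} — violation — fails.
(ii) {R, S} → P: (R=42, S=11): 2 rows → P takes values {10, 12} — violation — fails.
(iii) {Q, S} → P: (Q=5, S=11): 3 rows → P takes values {12, 4} — violation — fails.
None of the 3 dependencies hold.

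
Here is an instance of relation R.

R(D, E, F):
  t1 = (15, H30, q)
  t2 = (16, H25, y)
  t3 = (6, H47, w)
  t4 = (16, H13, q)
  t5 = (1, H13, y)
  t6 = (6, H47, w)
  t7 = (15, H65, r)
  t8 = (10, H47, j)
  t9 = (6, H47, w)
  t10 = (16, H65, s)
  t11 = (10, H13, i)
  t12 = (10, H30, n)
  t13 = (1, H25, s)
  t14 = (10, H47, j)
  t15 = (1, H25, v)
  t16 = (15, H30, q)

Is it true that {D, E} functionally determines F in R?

No

(D=15, E=H30): rows 1, 16 → F = q, q ✓
(D=16, E=H25): row 2 → F = y ✓
(D=6, E=H47): rows 3, 6, 9 → F = w, w, w ✓
(D=16, E=H13): row 4 → F = q ✓
(D=1, E=H13): row 5 → F = y ✓
(D=15, E=H65): row 7 → F = r ✓
(D=10, E=H47): rows 8, 14 → F = j, j ✓
(D=16, E=H65): row 10 → F = s ✓
(D=10, E=H13): row 11 → F = i ✓
(D=10, E=H30): row 12 → F = n ✓
(D=1, E=H25): rows 13, 15 → F takes values {s, v} — violation
Two rows agree on {D, E} but differ on F, so {D, E} -> F does not hold.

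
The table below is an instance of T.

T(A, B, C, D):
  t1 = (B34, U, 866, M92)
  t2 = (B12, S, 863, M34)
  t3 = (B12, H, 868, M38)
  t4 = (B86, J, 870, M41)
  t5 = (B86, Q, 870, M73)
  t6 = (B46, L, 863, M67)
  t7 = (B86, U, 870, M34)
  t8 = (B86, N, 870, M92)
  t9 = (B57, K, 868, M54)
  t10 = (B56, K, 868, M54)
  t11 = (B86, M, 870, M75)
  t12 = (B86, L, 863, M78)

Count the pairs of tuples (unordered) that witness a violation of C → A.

C=863: violating pairs (2,6), (2,12), (6,12) — 3 pairs.
C=868: violating pairs (3,9), (3,10), (9,10) — 3 pairs.
C=870: all 5 rows agree on A — 0 pairs.

6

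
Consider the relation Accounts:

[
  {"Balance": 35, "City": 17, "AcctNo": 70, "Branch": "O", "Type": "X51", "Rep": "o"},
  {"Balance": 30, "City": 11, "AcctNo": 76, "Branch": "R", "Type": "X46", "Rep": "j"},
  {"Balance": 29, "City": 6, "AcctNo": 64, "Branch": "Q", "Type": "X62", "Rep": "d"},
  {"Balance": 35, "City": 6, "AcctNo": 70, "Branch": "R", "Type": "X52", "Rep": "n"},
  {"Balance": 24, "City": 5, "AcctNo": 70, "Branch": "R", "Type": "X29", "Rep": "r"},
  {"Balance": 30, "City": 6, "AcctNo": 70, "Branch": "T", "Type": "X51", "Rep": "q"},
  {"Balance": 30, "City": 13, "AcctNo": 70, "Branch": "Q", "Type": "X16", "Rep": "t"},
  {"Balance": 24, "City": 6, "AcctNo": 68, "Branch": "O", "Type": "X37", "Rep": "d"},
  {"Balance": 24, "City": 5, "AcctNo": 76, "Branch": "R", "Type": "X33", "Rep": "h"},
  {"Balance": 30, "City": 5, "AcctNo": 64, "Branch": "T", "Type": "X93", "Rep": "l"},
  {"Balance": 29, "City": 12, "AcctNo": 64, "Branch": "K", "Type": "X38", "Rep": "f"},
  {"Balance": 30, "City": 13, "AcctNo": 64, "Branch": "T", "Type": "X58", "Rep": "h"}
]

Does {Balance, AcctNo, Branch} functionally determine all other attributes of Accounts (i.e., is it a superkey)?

Two distinct rows share (Balance=30, AcctNo=64, Branch=T), so {Balance, AcctNo, Branch} does not determine every attribute — not a superkey.

No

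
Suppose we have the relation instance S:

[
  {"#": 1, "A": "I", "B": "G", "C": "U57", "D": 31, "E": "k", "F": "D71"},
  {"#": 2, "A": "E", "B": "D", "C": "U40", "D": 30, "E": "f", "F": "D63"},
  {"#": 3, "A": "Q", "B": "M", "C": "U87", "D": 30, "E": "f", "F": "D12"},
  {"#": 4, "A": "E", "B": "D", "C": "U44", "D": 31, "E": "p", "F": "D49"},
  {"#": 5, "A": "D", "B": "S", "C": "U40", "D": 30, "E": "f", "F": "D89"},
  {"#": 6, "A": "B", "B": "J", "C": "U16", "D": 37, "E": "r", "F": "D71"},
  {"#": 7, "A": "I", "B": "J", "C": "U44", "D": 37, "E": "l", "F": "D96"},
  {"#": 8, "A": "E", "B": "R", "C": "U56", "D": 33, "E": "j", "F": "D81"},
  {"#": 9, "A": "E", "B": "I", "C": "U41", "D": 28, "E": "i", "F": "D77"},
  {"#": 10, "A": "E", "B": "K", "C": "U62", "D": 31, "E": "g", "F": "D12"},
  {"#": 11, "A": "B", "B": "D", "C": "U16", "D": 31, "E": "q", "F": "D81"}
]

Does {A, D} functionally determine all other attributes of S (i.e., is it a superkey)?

Rows 4 and 10 have the same {A, D} value (A=E, D=31) but are distinct tuples, so {A, D} does not determine every attribute — not a superkey.

No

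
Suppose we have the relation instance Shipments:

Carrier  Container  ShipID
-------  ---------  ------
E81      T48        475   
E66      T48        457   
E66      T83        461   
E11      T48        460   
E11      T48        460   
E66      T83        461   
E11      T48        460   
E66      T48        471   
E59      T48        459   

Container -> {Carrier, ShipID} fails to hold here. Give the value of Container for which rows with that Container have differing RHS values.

Container=T48: 7 rows → {Carrier,ShipID} takes values {(E81, 475), (E66, 457), (E11, 460), (E66, 471), (E59, 459)} — violation
Container=T83: 2 rows → {Carrier,ShipID} = (E66, 461), (E66, 461) ✓
The only Container value with inconsistent RHS is Container=T48.

T48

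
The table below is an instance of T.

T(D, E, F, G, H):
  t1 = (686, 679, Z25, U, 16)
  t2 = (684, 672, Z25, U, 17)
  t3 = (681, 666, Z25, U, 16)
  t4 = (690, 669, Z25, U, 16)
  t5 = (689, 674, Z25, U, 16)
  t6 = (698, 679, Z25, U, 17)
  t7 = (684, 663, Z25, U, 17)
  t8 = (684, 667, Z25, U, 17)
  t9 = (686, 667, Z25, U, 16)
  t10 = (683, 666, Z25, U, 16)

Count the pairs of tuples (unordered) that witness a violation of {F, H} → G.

0

(F=Z25, H=16): all 6 rows agree on G — 0 pairs.
(F=Z25, H=17): all 4 rows agree on G — 0 pairs.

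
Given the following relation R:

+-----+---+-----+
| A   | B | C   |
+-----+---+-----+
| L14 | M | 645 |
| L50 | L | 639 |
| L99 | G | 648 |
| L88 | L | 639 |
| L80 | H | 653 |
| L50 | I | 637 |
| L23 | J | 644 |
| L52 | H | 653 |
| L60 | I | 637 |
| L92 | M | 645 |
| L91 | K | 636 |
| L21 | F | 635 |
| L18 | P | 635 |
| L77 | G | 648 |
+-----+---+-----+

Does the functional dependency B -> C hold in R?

B=M: 2 rows → C = 645, 645 ✓
B=L: 2 rows → C = 639, 639 ✓
B=G: 2 rows → C = 648, 648 ✓
B=H: 2 rows → C = 653, 653 ✓
B=I: 2 rows → C = 637, 637 ✓
B=J: 1 row → C = 644 ✓
B=K: 1 row → C = 636 ✓
B=F: 1 row → C = 635 ✓
B=P: 1 row → C = 635 ✓
Every B value is associated with a single C value, so B -> C holds.

Yes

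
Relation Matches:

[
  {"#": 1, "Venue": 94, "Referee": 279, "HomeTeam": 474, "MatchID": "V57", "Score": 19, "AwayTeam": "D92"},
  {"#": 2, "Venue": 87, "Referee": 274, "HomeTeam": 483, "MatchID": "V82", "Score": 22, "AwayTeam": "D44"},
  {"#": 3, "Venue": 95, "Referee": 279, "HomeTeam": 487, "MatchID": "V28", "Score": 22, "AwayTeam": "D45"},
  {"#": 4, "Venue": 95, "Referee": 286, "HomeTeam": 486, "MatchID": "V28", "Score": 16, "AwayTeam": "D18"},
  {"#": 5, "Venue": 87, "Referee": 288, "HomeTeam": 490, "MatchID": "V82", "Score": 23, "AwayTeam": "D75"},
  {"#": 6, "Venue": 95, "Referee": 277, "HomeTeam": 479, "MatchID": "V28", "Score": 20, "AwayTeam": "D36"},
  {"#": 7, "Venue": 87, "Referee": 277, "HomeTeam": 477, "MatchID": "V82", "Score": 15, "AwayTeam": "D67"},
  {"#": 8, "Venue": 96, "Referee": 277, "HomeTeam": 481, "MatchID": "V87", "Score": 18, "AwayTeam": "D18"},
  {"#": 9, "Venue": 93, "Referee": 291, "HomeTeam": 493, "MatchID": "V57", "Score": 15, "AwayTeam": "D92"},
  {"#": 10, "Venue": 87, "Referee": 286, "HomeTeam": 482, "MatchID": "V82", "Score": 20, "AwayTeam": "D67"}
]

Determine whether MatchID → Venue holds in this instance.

No

MatchID=V57: rows 1, 9 → Venue takes values {94, 93} — violation
MatchID=V82: rows 2, 5, 7, 10 → Venue = 87, 87, 87, 87 ✓
MatchID=V28: rows 3, 4, 6 → Venue = 95, 95, 95 ✓
MatchID=V87: row 8 → Venue = 96 ✓
Two rows agree on MatchID but differ on Venue, so MatchID → Venue does not hold.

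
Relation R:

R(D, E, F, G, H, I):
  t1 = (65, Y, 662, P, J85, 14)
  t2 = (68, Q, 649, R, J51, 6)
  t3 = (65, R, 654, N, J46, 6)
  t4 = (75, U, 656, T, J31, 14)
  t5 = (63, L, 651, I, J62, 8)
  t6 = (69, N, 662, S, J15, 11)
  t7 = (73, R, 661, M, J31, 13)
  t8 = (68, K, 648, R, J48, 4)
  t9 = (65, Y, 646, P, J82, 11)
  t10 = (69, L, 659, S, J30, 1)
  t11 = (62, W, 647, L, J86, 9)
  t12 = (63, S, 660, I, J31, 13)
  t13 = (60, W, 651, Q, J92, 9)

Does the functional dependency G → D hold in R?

Yes

G=P: rows 1, 9 → D = 65, 65 ✓
G=R: rows 2, 8 → D = 68, 68 ✓
G=N: row 3 → D = 65 ✓
G=T: row 4 → D = 75 ✓
G=I: rows 5, 12 → D = 63, 63 ✓
G=S: rows 6, 10 → D = 69, 69 ✓
G=M: row 7 → D = 73 ✓
G=L: row 11 → D = 62 ✓
G=Q: row 13 → D = 60 ✓
Every G value is associated with a single D value, so G → D holds.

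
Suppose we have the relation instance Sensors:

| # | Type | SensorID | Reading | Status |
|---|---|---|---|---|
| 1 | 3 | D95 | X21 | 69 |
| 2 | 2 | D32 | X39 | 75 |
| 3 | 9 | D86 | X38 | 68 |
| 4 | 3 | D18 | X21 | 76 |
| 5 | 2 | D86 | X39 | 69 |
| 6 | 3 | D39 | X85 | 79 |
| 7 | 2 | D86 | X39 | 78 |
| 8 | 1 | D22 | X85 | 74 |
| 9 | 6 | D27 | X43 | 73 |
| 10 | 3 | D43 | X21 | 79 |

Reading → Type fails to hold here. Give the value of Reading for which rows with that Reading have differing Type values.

Reading=X21: rows 1, 4, 10 → Type = 3, 3, 3 ✓
Reading=X39: rows 2, 5, 7 → Type = 2, 2, 2 ✓
Reading=X38: row 3 → Type = 9 ✓
Reading=X85: rows 6, 8 → Type takes values {3, 1} — violation
Reading=X43: row 9 → Type = 6 ✓
The only Reading value with inconsistent Type is Reading=X85.

X85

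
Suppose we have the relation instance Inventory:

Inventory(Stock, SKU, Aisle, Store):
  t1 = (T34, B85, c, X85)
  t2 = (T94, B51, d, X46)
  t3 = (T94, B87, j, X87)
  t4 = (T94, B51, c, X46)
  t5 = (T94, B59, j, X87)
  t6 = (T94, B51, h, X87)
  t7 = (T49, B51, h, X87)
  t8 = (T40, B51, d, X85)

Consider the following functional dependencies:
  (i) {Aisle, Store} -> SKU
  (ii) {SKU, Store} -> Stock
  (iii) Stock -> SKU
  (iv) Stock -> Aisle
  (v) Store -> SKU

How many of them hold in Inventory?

(i) {Aisle, Store} -> SKU: (Aisle=j, Store=X87): rows 3, 5 → SKU takes values {B87, B59} — violation — fails.
(ii) {SKU, Store} -> Stock: (SKU=B51, Store=X87): rows 6, 7 → Stock takes values {T94, T49} — violation — fails.
(iii) Stock -> SKU: Stock=T94: rows 2, 3, 4, 5, 6 → SKU takes values {B51, B87, B59} — violation — fails.
(iv) Stock -> Aisle: Stock=T94: rows 2, 3, 4, 5, 6 → Aisle takes values {d, j, c, h} — violation — fails.
(v) Store -> SKU: Store=X85: rows 1, 8 → SKU takes values {B85, B51} — violation; Store=X87: rows 3, 5, 6, 7 → SKU takes values {B87, B59, B51} — violation — fails.
None of the 5 dependencies hold.

0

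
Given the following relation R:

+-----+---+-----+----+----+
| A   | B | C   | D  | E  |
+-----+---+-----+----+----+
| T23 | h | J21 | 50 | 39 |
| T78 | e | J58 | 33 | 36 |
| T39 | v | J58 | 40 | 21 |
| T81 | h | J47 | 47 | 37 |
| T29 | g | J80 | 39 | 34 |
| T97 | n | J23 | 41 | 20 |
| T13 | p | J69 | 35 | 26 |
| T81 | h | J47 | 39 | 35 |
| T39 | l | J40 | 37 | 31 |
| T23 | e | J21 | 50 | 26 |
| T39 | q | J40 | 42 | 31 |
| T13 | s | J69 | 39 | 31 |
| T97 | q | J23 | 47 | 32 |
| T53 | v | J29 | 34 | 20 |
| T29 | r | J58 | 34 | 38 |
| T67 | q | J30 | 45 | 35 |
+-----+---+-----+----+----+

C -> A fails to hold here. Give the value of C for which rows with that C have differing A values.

C=J21: 2 rows → A = T23, T23 ✓
C=J58: 3 rows → A takes values {T78, T39, T29} — violation
C=J47: 2 rows → A = T81, T81 ✓
C=J80: 1 row → A = T29 ✓
C=J23: 2 rows → A = T97, T97 ✓
C=J69: 2 rows → A = T13, T13 ✓
C=J40: 2 rows → A = T39, T39 ✓
C=J29: 1 row → A = T53 ✓
C=J30: 1 row → A = T67 ✓
The only C value with inconsistent A is C=J58.

J58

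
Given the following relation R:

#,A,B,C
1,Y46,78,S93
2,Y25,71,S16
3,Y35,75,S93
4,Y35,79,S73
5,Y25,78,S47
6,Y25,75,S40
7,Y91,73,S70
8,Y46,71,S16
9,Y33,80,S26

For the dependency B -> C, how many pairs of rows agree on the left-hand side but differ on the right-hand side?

B=78: violating pairs (1,5) — 1 pair.
B=71: all 2 rows agree on C — 0 pairs.
B=75: violating pairs (3,6) — 1 pair.

2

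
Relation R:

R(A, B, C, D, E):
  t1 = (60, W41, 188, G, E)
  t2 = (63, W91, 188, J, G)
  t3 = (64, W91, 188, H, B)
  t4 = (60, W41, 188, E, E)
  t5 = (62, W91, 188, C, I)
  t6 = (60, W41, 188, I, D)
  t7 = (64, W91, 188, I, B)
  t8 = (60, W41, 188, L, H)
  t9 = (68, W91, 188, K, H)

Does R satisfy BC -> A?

(B=W41, C=188): rows 1, 4, 6, 8 → A = 60, 60, 60, 60 ✓
(B=W91, C=188): rows 2, 3, 5, 7, 9 → A takes values {63, 64, 62, 68} — violation
Two rows agree on BC but differ on A, so BC -> A does not hold.

No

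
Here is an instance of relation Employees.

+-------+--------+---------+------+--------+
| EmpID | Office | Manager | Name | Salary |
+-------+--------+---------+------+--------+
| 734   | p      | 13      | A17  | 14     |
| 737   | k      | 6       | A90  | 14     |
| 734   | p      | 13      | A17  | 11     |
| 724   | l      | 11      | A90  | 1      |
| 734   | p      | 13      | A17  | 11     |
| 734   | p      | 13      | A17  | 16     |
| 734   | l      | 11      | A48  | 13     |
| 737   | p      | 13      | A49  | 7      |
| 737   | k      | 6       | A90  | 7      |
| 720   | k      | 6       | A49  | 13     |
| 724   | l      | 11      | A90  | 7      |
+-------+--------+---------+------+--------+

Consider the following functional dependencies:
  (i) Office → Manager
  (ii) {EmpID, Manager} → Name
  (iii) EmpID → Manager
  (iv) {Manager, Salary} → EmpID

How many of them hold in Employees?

(i) Office → Manager: every LHS value maps to a single RHS value — holds.
(ii) {EmpID, Manager} → Name: every LHS value maps to a single RHS value — holds.
(iii) EmpID → Manager: EmpID=734: 5 rows → Manager takes values {13, 11} — violation; EmpID=737: 3 rows → Manager takes values {6, 13} — violation — fails.
(iv) {Manager, Salary} → EmpID: every LHS value maps to a single RHS value — holds.
3 of the 4 dependencies hold.

3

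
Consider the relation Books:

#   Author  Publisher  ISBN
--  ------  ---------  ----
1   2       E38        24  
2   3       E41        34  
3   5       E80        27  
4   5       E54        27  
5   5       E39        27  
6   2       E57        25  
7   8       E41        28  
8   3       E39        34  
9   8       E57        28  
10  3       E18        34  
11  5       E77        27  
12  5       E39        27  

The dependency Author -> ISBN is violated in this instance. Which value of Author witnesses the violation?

Author=2: rows 1, 6 → ISBN takes values {24, 25} — violation
Author=3: rows 2, 8, 10 → ISBN = 34, 34, 34 ✓
Author=5: rows 3, 4, 5, 11, 12 → ISBN = 27, 27, 27, 27, 27 ✓
Author=8: rows 7, 9 → ISBN = 28, 28 ✓
The only Author value with inconsistent ISBN is Author=2.

2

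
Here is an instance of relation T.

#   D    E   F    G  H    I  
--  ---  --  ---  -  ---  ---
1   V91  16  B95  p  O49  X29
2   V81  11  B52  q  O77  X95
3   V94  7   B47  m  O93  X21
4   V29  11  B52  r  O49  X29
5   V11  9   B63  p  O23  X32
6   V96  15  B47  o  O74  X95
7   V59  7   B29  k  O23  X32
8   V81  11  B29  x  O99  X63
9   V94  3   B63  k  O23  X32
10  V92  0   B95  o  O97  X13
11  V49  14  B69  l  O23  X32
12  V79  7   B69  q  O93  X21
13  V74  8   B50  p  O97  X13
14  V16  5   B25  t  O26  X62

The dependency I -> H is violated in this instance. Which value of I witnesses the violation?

I=X29: rows 1, 4 → H = O49, O49 ✓
I=X95: rows 2, 6 → H takes values {O77, O74} — violation
I=X21: rows 3, 12 → H = O93, O93 ✓
I=X32: rows 5, 7, 9, 11 → H = O23, O23, O23, O23 ✓
I=X63: row 8 → H = O99 ✓
I=X13: rows 10, 13 → H = O97, O97 ✓
I=X62: row 14 → H = O26 ✓
The only I value with inconsistent H is I=X95.

X95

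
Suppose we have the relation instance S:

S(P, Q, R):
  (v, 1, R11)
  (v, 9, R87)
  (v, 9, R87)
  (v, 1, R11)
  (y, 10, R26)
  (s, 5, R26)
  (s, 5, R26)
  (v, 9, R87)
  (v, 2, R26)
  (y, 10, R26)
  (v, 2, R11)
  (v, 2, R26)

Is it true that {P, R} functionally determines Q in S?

No

(P=v, R=R11): 3 rows → Q takes values {1, 2} — violation
(P=v, R=R87): 3 rows → Q = 9, 9, 9 ✓
(P=y, R=R26): 2 rows → Q = 10, 10 ✓
(P=s, R=R26): 2 rows → Q = 5, 5 ✓
(P=v, R=R26): 2 rows → Q = 2, 2 ✓
Two rows agree on {P, R} but differ on Q, so {P, R} -> Q does not hold.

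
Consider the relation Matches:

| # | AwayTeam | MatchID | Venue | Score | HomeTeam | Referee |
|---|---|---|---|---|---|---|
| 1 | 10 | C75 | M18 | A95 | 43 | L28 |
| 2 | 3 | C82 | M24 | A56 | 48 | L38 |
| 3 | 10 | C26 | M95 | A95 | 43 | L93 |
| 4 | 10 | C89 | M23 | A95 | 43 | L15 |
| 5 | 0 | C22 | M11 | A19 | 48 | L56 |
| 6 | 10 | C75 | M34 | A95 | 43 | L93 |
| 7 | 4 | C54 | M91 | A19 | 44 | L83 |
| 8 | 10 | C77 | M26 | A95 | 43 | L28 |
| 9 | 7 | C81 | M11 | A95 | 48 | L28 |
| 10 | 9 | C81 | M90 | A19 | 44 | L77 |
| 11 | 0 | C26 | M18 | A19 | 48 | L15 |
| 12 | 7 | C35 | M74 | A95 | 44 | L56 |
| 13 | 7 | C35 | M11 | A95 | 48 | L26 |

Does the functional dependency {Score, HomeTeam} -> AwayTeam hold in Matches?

(Score=A95, HomeTeam=43): rows 1, 3, 4, 6, 8 → AwayTeam = 10, 10, 10, 10, 10 ✓
(Score=A56, HomeTeam=48): row 2 → AwayTeam = 3 ✓
(Score=A19, HomeTeam=48): rows 5, 11 → AwayTeam = 0, 0 ✓
(Score=A19, HomeTeam=44): rows 7, 10 → AwayTeam takes values {4, 9} — violation
(Score=A95, HomeTeam=48): rows 9, 13 → AwayTeam = 7, 7 ✓
(Score=A95, HomeTeam=44): row 12 → AwayTeam = 7 ✓
Two rows agree on {Score, HomeTeam} but differ on AwayTeam, so {Score, HomeTeam} -> AwayTeam does not hold.

No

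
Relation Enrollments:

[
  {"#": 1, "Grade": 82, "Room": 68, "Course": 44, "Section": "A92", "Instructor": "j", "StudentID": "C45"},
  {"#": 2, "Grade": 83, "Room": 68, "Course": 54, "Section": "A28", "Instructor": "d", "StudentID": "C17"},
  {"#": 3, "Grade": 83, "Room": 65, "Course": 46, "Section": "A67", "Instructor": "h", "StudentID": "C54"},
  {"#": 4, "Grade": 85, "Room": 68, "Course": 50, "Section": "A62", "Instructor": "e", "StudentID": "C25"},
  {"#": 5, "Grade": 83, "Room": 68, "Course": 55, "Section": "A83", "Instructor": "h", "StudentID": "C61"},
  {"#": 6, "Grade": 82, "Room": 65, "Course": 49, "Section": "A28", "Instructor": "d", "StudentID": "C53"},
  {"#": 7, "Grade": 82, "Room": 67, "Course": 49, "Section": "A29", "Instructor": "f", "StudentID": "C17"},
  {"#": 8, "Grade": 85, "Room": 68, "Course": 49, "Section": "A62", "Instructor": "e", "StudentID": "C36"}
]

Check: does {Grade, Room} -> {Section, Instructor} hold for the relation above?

(Grade=82, Room=68): row 1 → {Section,Instructor} = (A92, j) ✓
(Grade=83, Room=68): rows 2, 5 → {Section,Instructor} takes values {(A28, d), (A83, h)} — violation
(Grade=83, Room=65): row 3 → {Section,Instructor} = (A67, h) ✓
(Grade=85, Room=68): rows 4, 8 → {Section,Instructor} = (A62, e), (A62, e) ✓
(Grade=82, Room=65): row 6 → {Section,Instructor} = (A28, d) ✓
(Grade=82, Room=67): row 7 → {Section,Instructor} = (A29, f) ✓
Two rows agree on {Grade, Room} but differ on {Section, Instructor}, so {Grade, Room} -> {Section, Instructor} does not hold.

No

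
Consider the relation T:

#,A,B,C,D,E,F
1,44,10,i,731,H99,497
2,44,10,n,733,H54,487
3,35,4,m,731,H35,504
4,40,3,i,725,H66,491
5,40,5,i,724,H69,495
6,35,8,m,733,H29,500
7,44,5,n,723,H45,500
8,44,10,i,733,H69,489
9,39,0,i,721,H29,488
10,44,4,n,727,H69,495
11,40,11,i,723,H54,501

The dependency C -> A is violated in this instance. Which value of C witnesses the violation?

C=i: rows 1, 4, 5, 8, 9, 11 → A takes values {44, 40, 39} — violation
C=n: rows 2, 7, 10 → A = 44, 44, 44 ✓
C=m: rows 3, 6 → A = 35, 35 ✓
The only C value with inconsistent A is C=i.

i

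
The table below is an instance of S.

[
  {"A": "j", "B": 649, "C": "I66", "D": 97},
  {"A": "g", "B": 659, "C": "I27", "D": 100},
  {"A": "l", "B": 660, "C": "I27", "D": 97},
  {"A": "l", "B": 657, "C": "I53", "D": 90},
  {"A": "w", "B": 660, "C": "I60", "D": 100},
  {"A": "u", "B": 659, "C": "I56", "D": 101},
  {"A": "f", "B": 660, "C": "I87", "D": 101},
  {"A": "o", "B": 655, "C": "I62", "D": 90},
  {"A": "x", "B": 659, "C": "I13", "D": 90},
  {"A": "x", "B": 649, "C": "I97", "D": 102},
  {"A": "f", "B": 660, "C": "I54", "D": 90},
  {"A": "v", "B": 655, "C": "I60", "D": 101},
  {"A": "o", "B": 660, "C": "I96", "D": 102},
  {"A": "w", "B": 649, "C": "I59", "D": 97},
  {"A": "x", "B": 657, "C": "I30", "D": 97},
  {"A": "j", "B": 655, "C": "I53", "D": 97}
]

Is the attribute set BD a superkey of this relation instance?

No

Two distinct rows share (B=649, D=97), so BD does not determine every attribute — not a superkey.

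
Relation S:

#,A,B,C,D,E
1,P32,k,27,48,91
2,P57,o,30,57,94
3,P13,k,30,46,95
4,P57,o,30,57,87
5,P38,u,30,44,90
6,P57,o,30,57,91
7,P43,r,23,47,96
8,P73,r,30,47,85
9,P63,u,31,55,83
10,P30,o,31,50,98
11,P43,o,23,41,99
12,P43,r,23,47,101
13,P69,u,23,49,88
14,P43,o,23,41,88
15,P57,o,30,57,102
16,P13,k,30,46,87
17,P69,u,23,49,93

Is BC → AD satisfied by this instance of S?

(B=k, C=27): row 1 → {A,D} = (P32, 48) ✓
(B=o, C=30): rows 2, 4, 6, 15 → {A,D} = (P57, 57), (P57, 57), (P57, 57), (P57, 57) ✓
(B=k, C=30): rows 3, 16 → {A,D} = (P13, 46), (P13, 46) ✓
(B=u, C=30): row 5 → {A,D} = (P38, 44) ✓
(B=r, C=23): rows 7, 12 → {A,D} = (P43, 47), (P43, 47) ✓
(B=r, C=30): row 8 → {A,D} = (P73, 47) ✓
(B=u, C=31): row 9 → {A,D} = (P63, 55) ✓
(B=o, C=31): row 10 → {A,D} = (P30, 50) ✓
(B=o, C=23): rows 11, 14 → {A,D} = (P43, 41), (P43, 41) ✓
(B=u, C=23): rows 13, 17 → {A,D} = (P69, 49), (P69, 49) ✓
Every BC value is associated with a single AD value, so BC → AD holds.

Yes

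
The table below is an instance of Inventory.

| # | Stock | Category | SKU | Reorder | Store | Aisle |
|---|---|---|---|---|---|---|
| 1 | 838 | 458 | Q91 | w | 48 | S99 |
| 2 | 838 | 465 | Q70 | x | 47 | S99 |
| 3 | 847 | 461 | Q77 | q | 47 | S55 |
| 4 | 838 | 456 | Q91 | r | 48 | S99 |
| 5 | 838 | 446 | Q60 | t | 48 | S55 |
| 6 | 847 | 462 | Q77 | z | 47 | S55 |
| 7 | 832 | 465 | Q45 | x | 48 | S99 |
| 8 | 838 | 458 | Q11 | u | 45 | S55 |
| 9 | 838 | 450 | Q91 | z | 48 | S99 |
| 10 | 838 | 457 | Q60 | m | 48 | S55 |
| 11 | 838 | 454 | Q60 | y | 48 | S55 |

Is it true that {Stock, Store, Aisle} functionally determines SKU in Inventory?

Yes

(Stock=838, Store=48, Aisle=S99): rows 1, 4, 9 → SKU = Q91, Q91, Q91 ✓
(Stock=838, Store=47, Aisle=S99): row 2 → SKU = Q70 ✓
(Stock=847, Store=47, Aisle=S55): rows 3, 6 → SKU = Q77, Q77 ✓
(Stock=838, Store=48, Aisle=S55): rows 5, 10, 11 → SKU = Q60, Q60, Q60 ✓
(Stock=832, Store=48, Aisle=S99): row 7 → SKU = Q45 ✓
(Stock=838, Store=45, Aisle=S55): row 8 → SKU = Q11 ✓
Every {Stock, Store, Aisle} value is associated with a single SKU value, so {Stock, Store, Aisle} -> SKU holds.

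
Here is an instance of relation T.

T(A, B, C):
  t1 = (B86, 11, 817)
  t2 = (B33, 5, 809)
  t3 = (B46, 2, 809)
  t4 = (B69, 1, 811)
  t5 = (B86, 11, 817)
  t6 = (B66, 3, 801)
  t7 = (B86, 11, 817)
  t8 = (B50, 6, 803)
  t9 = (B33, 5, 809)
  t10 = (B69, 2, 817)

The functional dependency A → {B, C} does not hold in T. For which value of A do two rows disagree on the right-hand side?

B69

A=B86: rows 1, 5, 7 → {B,C} = (11, 817), (11, 817), (11, 817) ✓
A=B33: rows 2, 9 → {B,C} = (5, 809), (5, 809) ✓
A=B46: row 3 → {B,C} = (2, 809) ✓
A=B69: rows 4, 10 → {B,C} takes values {(1, 811), (2, 817)} — violation
A=B66: row 6 → {B,C} = (3, 801) ✓
A=B50: row 8 → {B,C} = (6, 803) ✓
The only A value with inconsistent RHS is A=B69.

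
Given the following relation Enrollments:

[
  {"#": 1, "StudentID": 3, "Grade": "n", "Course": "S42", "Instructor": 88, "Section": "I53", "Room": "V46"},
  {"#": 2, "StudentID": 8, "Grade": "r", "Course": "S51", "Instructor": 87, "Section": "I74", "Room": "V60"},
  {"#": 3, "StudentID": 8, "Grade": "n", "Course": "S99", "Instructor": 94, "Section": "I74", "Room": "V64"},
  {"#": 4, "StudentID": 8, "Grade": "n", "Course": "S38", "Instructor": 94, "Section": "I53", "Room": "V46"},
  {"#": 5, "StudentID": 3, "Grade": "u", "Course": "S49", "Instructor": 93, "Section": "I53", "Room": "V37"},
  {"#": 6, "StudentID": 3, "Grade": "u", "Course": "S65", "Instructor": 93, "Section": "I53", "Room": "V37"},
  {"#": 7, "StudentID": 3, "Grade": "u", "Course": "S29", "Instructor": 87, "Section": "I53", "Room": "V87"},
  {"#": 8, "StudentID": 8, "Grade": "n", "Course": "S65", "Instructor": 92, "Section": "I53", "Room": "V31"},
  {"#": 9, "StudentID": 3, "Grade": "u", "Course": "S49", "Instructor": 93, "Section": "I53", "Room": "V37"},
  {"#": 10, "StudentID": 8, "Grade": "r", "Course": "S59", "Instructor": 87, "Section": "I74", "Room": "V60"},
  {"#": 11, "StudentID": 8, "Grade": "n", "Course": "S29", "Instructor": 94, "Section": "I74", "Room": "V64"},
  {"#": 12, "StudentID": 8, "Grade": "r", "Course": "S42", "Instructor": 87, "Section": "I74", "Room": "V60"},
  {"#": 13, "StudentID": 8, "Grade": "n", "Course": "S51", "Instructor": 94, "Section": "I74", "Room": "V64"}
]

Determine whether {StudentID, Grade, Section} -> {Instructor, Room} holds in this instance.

No

(StudentID=3, Grade=n, Section=I53): row 1 → {Instructor,Room} = (88, V46) ✓
(StudentID=8, Grade=r, Section=I74): rows 2, 10, 12 → {Instructor,Room} = (87, V60), (87, V60), (87, V60) ✓
(StudentID=8, Grade=n, Section=I74): rows 3, 11, 13 → {Instructor,Room} = (94, V64), (94, V64), (94, V64) ✓
(StudentID=8, Grade=n, Section=I53): rows 4, 8 → {Instructor,Room} takes values {(94, V46), (92, V31)} — violation
(StudentID=3, Grade=u, Section=I53): rows 5, 6, 7, 9 → {Instructor,Room} takes values {(93, V37), (87, V87)} — violation
Two rows agree on {StudentID, Grade, Section} but differ on {Instructor, Room}, so {StudentID, Grade, Section} -> {Instructor, Room} does not hold.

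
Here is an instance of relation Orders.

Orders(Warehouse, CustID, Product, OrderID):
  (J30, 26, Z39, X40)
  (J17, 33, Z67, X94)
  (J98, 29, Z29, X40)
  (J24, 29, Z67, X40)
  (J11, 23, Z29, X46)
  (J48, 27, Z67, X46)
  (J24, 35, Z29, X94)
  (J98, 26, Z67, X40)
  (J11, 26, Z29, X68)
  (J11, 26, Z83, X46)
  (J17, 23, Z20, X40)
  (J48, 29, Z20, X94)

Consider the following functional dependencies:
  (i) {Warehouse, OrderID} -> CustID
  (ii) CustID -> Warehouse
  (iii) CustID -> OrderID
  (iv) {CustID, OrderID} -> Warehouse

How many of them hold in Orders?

(i) {Warehouse, OrderID} -> CustID: (Warehouse=J98, OrderID=X40): 2 rows → CustID takes values {29, 26} — violation; (Warehouse=J11, OrderID=X46): 2 rows → CustID takes values {23, 26} — violation — fails.
(ii) CustID -> Warehouse: CustID=26: 4 rows → Warehouse takes values {J30, J98, J11} — violation; CustID=29: 3 rows → Warehouse takes values {J98, J24, J48} — violation; CustID=23: 2 rows → Warehouse takes values {J11, J17} — violation — fails.
(iii) CustID -> OrderID: CustID=26: 4 rows → OrderID takes values {X40, X68, X46} — violation; CustID=29: 3 rows → OrderID takes values {X40, X94} — violation; CustID=23: 2 rows → OrderID takes values {X46, X40} — violation — fails.
(iv) {CustID, OrderID} -> Warehouse: (CustID=26, OrderID=X40): 2 rows → Warehouse takes values {J30, J98} — violation; (CustID=29, OrderID=X40): 2 rows → Warehouse takes values {J98, J24} — violation — fails.
None of the 4 dependencies hold.

0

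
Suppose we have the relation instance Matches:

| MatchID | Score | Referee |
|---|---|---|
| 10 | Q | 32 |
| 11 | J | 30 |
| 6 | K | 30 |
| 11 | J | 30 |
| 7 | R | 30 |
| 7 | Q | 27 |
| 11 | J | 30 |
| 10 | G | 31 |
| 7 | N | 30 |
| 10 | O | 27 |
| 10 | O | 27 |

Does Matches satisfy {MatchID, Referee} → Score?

No

(MatchID=10, Referee=32): 1 row → Score = Q ✓
(MatchID=11, Referee=30): 3 rows → Score = J, J, J ✓
(MatchID=6, Referee=30): 1 row → Score = K ✓
(MatchID=7, Referee=30): 2 rows → Score takes values {R, N} — violation
(MatchID=7, Referee=27): 1 row → Score = Q ✓
(MatchID=10, Referee=31): 1 row → Score = G ✓
(MatchID=10, Referee=27): 2 rows → Score = O, O ✓
Two rows agree on {MatchID, Referee} but differ on Score, so {MatchID, Referee} → Score does not hold.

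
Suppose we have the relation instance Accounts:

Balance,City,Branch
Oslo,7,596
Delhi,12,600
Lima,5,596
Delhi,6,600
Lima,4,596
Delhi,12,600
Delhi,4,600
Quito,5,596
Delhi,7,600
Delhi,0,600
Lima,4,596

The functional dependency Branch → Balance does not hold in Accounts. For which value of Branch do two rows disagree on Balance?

Branch=596: 5 rows → Balance takes values {Oslo, Lima, Quito} — violation
Branch=600: 6 rows → Balance = Delhi, Delhi, Delhi, Delhi, Delhi, Delhi ✓
The only Branch value with inconsistent Balance is Branch=596.

596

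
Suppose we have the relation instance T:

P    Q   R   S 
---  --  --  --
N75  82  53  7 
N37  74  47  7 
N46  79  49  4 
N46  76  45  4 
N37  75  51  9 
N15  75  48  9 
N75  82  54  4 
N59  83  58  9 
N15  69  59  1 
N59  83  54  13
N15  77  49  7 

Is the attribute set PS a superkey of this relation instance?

No

Two distinct rows share (P=N46, S=4), so PS does not determine every attribute — not a superkey.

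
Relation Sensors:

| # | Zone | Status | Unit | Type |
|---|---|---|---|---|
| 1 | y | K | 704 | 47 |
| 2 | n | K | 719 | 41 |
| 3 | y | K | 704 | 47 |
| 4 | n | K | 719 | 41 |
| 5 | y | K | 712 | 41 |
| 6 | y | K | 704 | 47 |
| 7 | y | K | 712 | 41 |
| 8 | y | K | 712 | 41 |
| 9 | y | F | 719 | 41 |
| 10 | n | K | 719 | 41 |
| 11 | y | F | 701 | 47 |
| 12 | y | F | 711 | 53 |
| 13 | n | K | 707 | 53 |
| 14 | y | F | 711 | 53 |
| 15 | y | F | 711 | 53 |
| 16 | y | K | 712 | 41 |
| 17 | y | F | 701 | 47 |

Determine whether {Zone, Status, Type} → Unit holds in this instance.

Yes

(Zone=y, Status=K, Type=47): rows 1, 3, 6 → Unit = 704, 704, 704 ✓
(Zone=n, Status=K, Type=41): rows 2, 4, 10 → Unit = 719, 719, 719 ✓
(Zone=y, Status=K, Type=41): rows 5, 7, 8, 16 → Unit = 712, 712, 712, 712 ✓
(Zone=y, Status=F, Type=41): row 9 → Unit = 719 ✓
(Zone=y, Status=F, Type=47): rows 11, 17 → Unit = 701, 701 ✓
(Zone=y, Status=F, Type=53): rows 12, 14, 15 → Unit = 711, 711, 711 ✓
(Zone=n, Status=K, Type=53): row 13 → Unit = 707 ✓
Every {Zone, Status, Type} value is associated with a single Unit value, so {Zone, Status, Type} → Unit holds.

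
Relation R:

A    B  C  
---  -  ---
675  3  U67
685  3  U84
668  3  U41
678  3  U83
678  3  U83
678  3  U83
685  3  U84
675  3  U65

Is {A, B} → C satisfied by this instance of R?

(A=675, B=3): 2 rows → C takes values {U67, U65} — violation
(A=685, B=3): 2 rows → C = U84, U84 ✓
(A=668, B=3): 1 row → C = U41 ✓
(A=678, B=3): 3 rows → C = U83, U83, U83 ✓
Two rows agree on {A, B} but differ on C, so {A, B} → C does not hold.

No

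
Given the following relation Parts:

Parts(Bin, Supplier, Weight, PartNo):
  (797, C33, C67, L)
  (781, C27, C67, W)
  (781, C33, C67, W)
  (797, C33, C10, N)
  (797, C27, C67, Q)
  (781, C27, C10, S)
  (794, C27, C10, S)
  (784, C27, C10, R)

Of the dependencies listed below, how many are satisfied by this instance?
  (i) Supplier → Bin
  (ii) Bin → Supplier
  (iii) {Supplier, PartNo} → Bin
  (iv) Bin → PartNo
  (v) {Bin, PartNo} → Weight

1

(i) Supplier → Bin: Supplier=C33: 3 rows → Bin takes values {797, 781} — violation; Supplier=C27: 5 rows → Bin takes values {781, 797, 794, 784} — violation — fails.
(ii) Bin → Supplier: Bin=797: 3 rows → Supplier takes values {C33, C27} — violation; Bin=781: 3 rows → Supplier takes values {C27, C33} — violation — fails.
(iii) {Supplier, PartNo} → Bin: (Supplier=C27, PartNo=S): 2 rows → Bin takes values {781, 794} — violation — fails.
(iv) Bin → PartNo: Bin=797: 3 rows → PartNo takes values {L, N, Q} — violation; Bin=781: 3 rows → PartNo takes values {W, S} — violation — fails.
(v) {Bin, PartNo} → Weight: every LHS value maps to a single RHS value — holds.
1 of the 5 dependencies holds.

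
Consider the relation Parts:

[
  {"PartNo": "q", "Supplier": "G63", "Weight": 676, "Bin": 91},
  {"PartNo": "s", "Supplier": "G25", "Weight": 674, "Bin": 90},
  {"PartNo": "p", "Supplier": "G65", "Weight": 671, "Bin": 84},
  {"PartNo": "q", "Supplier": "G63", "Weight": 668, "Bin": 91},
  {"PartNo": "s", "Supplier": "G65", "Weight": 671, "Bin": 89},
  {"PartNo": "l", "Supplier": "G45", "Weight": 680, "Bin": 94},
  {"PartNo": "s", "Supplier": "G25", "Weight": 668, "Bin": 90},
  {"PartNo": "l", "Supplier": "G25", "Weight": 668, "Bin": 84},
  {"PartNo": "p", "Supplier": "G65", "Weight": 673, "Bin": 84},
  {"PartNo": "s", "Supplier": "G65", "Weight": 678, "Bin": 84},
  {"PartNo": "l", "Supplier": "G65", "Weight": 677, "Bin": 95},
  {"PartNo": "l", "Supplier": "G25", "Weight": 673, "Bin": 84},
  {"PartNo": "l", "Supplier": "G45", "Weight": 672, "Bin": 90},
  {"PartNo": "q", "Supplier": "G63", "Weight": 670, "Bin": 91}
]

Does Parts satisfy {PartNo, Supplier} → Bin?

(PartNo=q, Supplier=G63): 3 rows → Bin = 91, 91, 91 ✓
(PartNo=s, Supplier=G25): 2 rows → Bin = 90, 90 ✓
(PartNo=p, Supplier=G65): 2 rows → Bin = 84, 84 ✓
(PartNo=s, Supplier=G65): 2 rows → Bin takes values {89, 84} — violation
(PartNo=l, Supplier=G45): 2 rows → Bin takes values {94, 90} — violation
(PartNo=l, Supplier=G25): 2 rows → Bin = 84, 84 ✓
(PartNo=l, Supplier=G65): 1 row → Bin = 95 ✓
Two rows agree on {PartNo, Supplier} but differ on Bin, so {PartNo, Supplier} → Bin does not hold.

No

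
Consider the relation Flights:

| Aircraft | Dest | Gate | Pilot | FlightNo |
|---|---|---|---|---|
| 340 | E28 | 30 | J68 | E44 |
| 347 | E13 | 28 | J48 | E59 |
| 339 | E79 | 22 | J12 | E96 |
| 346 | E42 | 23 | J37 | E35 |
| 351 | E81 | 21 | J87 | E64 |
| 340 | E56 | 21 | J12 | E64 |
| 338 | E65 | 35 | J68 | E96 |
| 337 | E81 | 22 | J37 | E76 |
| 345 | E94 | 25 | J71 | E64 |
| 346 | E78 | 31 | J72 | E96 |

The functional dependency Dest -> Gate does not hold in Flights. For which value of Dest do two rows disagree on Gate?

Dest=E28: 1 row → Gate = 30 ✓
Dest=E13: 1 row → Gate = 28 ✓
Dest=E79: 1 row → Gate = 22 ✓
Dest=E42: 1 row → Gate = 23 ✓
Dest=E81: 2 rows → Gate takes values {21, 22} — violation
Dest=E56: 1 row → Gate = 21 ✓
Dest=E65: 1 row → Gate = 35 ✓
Dest=E94: 1 row → Gate = 25 ✓
Dest=E78: 1 row → Gate = 31 ✓
The only Dest value with inconsistent Gate is Dest=E81.

E81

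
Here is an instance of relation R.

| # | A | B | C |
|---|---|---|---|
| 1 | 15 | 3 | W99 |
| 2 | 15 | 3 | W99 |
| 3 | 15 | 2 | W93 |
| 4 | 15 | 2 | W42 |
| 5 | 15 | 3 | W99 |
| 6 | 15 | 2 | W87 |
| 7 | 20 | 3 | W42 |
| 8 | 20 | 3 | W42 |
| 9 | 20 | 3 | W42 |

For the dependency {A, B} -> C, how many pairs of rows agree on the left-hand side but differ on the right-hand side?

3

(A=15, B=3): all 3 rows agree on C — 0 pairs.
(A=15, B=2): violating pairs (3,4), (3,6), (4,6) — 3 pairs.
(A=20, B=3): all 3 rows agree on C — 0 pairs.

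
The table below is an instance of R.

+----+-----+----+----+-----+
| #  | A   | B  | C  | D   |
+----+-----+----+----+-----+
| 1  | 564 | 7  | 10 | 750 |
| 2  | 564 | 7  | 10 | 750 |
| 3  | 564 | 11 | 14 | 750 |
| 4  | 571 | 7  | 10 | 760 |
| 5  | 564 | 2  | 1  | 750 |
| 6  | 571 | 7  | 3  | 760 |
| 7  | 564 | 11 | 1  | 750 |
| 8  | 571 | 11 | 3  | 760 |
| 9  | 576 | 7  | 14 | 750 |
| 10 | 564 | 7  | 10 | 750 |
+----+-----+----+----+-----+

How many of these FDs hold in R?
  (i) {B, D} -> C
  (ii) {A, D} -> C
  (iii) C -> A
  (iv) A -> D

1

(i) {B, D} -> C: (B=7, D=750): rows 1, 2, 9, 10 → C takes values {10, 14} — violation; (B=11, D=750): rows 3, 7 → C takes values {14, 1} — violation; (B=7, D=760): rows 4, 6 → C takes values {10, 3} — violation — fails.
(ii) {A, D} -> C: (A=564, D=750): rows 1, 2, 3, 5, 7, 10 → C takes values {10, 14, 1} — violation; (A=571, D=760): rows 4, 6, 8 → C takes values {10, 3} — violation — fails.
(iii) C -> A: C=10: rows 1, 2, 4, 10 → A takes values {564, 571} — violation; C=14: rows 3, 9 → A takes values {564, 576} — violation — fails.
(iv) A -> D: every LHS value maps to a single RHS value — holds.
1 of the 4 dependencies holds.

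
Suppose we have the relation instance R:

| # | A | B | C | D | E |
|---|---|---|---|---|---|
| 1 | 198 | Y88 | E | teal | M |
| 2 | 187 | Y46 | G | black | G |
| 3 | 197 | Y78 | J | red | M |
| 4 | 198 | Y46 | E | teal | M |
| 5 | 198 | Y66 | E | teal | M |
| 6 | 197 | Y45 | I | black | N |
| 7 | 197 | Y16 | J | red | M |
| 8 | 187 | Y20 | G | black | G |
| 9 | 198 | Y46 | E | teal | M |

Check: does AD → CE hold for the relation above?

(A=198, D=teal): rows 1, 4, 5, 9 → {C,E} = (E, M), (E, M), (E, M), (E, M) ✓
(A=187, D=black): rows 2, 8 → {C,E} = (G, G), (G, G) ✓
(A=197, D=red): rows 3, 7 → {C,E} = (J, M), (J, M) ✓
(A=197, D=black): row 6 → {C,E} = (I, N) ✓
Every AD value is associated with a single CE value, so AD → CE holds.

Yes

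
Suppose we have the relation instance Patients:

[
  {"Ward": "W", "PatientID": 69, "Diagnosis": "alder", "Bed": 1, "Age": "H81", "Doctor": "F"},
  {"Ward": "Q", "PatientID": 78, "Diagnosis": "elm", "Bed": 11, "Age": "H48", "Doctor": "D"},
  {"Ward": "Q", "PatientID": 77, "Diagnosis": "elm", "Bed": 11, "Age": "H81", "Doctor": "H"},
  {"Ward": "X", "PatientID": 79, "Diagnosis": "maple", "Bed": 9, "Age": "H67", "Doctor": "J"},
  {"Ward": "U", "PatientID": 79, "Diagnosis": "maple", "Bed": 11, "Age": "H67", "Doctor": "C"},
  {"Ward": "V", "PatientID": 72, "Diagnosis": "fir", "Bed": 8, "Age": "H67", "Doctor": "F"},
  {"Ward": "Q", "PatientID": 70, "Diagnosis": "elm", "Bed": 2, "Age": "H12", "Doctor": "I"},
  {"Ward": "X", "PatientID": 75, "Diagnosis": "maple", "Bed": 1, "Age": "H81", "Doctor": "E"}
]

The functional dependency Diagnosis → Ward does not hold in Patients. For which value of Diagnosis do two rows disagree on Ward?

maple

Diagnosis=alder: 1 row → Ward = W ✓
Diagnosis=elm: 3 rows → Ward = Q, Q, Q ✓
Diagnosis=maple: 3 rows → Ward takes values {X, U} — violation
Diagnosis=fir: 1 row → Ward = V ✓
The only Diagnosis value with inconsistent Ward is Diagnosis=maple.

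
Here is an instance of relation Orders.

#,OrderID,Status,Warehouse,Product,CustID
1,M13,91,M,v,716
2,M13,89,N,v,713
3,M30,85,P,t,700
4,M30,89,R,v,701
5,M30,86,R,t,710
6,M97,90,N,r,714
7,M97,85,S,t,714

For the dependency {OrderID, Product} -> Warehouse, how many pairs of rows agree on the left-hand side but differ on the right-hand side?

(OrderID=M13, Product=v): violating pairs (1,2) — 1 pair.
(OrderID=M30, Product=t): violating pairs (3,5) — 1 pair.

2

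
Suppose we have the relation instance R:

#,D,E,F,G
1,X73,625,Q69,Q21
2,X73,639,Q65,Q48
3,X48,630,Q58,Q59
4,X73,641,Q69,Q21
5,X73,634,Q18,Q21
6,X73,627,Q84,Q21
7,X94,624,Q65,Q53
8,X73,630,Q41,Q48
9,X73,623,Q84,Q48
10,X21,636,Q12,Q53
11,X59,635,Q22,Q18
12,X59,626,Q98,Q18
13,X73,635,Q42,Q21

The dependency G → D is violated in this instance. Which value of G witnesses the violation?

Q53

G=Q21: rows 1, 4, 5, 6, 13 → D = X73, X73, X73, X73, X73 ✓
G=Q48: rows 2, 8, 9 → D = X73, X73, X73 ✓
G=Q59: row 3 → D = X48 ✓
G=Q53: rows 7, 10 → D takes values {X94, X21} — violation
G=Q18: rows 11, 12 → D = X59, X59 ✓
The only G value with inconsistent D is G=Q53.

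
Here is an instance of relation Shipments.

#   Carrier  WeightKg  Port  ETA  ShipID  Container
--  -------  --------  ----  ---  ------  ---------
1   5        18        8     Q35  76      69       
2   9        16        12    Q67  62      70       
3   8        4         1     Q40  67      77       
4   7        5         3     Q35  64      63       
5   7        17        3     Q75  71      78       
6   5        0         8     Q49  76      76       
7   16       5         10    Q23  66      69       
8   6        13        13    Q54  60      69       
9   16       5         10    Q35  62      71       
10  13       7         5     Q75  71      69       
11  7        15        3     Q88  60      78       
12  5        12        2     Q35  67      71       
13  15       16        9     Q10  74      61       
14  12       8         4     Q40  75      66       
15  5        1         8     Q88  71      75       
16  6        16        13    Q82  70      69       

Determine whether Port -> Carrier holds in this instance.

Port=8: rows 1, 6, 15 → Carrier = 5, 5, 5 ✓
Port=12: row 2 → Carrier = 9 ✓
Port=1: row 3 → Carrier = 8 ✓
Port=3: rows 4, 5, 11 → Carrier = 7, 7, 7 ✓
Port=10: rows 7, 9 → Carrier = 16, 16 ✓
Port=13: rows 8, 16 → Carrier = 6, 6 ✓
Port=5: row 10 → Carrier = 13 ✓
Port=2: row 12 → Carrier = 5 ✓
Port=9: row 13 → Carrier = 15 ✓
Port=4: row 14 → Carrier = 12 ✓
Every Port value is associated with a single Carrier value, so Port -> Carrier holds.

Yes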